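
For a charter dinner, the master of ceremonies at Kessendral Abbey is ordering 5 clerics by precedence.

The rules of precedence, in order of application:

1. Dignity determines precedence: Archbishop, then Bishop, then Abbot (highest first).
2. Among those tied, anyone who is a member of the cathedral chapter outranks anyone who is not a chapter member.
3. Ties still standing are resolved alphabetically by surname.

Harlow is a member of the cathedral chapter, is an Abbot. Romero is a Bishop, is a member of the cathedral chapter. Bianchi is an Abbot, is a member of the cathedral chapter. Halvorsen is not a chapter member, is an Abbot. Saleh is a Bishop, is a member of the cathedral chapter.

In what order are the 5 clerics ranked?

Romero, Saleh, Bianchi, Harlow, Halvorsen

By dignity: Romero and Saleh (Bishop); then Bianchi, Harlow and Halvorsen (Abbot).
Romero and Saleh are each a member of the cathedral chapter, so the next rule applies.
Among Romero and Saleh, alphabetically by surname: Romero before Saleh.
Among Bianchi, Harlow and Halvorsen, a member of the cathedral chapter before not a chapter member: Bianchi and Harlow (a member of the cathedral chapter) before Halvorsen (not a chapter member).
Among Bianchi and Harlow, alphabetically by surname: Bianchi before Harlow.
Full order: Romero, Saleh, Bianchi, Harlow, Halvorsen.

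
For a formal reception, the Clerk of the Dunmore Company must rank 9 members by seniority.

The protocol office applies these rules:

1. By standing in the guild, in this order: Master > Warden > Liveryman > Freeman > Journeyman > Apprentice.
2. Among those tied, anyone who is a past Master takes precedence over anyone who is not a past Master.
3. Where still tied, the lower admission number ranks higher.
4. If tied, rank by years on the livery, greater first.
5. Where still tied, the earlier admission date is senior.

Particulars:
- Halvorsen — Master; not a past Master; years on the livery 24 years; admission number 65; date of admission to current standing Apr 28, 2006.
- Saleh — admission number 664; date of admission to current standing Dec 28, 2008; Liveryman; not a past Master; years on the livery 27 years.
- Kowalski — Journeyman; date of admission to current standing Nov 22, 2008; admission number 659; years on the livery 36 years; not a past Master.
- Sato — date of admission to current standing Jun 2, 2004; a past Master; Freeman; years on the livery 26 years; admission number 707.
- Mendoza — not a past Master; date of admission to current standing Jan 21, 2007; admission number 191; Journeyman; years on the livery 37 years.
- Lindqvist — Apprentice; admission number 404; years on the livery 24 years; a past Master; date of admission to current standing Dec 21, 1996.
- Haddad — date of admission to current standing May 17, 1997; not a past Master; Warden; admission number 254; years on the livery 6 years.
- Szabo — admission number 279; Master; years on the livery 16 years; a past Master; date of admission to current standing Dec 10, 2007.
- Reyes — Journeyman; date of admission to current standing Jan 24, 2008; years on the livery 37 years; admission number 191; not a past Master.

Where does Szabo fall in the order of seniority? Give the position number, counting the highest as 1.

1

By standing in the guild: Szabo and Halvorsen (Master); then Haddad (Warden); then Saleh (Liveryman); then Sato (Freeman); then Mendoza, Reyes and Kowalski (Journeyman); then Lindqvist (Apprentice).
Among Szabo and Halvorsen, a past Master before not a past Master: Szabo (a past Master) before Halvorsen (not a past Master).
Mendoza, Reyes and Kowalski are each not a past Master, so the next rule applies.
Among Mendoza, Reyes and Kowalski, by admission number (lower first): Mendoza and Reyes (191) before Kowalski (659).
Mendoza and Reyes both have years on the livery 37 years, so the next rule applies.
Among Mendoza and Reyes, by date of admission to current standing (earlier first): Mendoza (Jan 21, 2007) before Reyes (Jan 24, 2008).
Order: Szabo, Halvorsen, Haddad, Saleh, Sato, Mendoza, Reyes, Kowalski, Lindqvist. So position 1.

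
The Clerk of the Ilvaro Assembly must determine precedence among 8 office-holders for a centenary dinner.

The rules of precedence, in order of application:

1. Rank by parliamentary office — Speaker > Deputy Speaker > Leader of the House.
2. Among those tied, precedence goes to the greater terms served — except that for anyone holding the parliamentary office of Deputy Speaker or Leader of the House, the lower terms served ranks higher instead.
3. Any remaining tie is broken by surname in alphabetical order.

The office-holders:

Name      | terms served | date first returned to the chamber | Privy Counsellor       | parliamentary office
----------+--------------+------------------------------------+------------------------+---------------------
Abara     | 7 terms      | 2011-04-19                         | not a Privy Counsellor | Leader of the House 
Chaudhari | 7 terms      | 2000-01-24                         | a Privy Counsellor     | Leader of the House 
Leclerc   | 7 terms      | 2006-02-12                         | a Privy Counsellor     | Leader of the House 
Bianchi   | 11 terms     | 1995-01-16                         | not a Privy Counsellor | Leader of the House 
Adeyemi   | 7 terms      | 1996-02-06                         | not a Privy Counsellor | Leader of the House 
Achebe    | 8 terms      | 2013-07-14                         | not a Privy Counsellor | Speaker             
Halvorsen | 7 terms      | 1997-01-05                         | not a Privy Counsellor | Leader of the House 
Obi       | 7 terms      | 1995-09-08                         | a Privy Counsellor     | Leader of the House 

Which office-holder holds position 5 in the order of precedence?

Halvorsen

By parliamentary office: Achebe (Speaker); then Abara, Adeyemi, Chaudhari, Halvorsen, Leclerc, Obi and Bianchi (Leader of the House).
Among Abara, Adeyemi, Chaudhari, Halvorsen, Leclerc, Obi and Bianchi, by terms served (lower first) (reversed rule for this group): Abara, Adeyemi, Chaudhari, Halvorsen, Leclerc and Obi (7 terms) before Bianchi (11 terms).
Among Abara, Adeyemi, Chaudhari, Halvorsen, Leclerc and Obi, alphabetically by surname: Abara before Adeyemi before Chaudhari before Halvorsen before Leclerc before Obi.
Order: Achebe, Abara, Adeyemi, Chaudhari, Halvorsen, Leclerc, Obi, Bianchi.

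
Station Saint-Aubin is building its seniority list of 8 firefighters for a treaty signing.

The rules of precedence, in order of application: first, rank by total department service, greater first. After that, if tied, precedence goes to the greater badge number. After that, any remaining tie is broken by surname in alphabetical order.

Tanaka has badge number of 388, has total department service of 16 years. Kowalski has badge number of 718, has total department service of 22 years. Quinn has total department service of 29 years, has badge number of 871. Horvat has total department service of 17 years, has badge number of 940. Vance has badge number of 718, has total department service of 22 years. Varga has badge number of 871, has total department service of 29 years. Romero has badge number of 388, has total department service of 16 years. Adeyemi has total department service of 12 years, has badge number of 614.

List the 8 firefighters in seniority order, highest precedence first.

By total department service (higher first): Quinn and Varga (both 29 years); then Kowalski and Vance (both 22 years); then Horvat (17 years); then Romero and Tanaka (both 16 years); then Adeyemi (12 years).
Quinn and Varga both have badge number 871, so the next rule applies.
Among Quinn and Varga, alphabetically by surname: Quinn before Varga.
Kowalski and Vance both have badge number 718, so the next rule applies.
Among Kowalski and Vance, alphabetically by surname: Kowalski before Vance.
Romero and Tanaka both have badge number 388, so the next rule applies.
Among Romero and Tanaka, alphabetically by surname: Romero before Tanaka.
Full order: Quinn, Varga, Kowalski, Vance, Horvat, Romero, Tanaka, Adeyemi.

Quinn, Varga, Kowalski, Vance, Horvat, Romero, Tanaka, Adeyemi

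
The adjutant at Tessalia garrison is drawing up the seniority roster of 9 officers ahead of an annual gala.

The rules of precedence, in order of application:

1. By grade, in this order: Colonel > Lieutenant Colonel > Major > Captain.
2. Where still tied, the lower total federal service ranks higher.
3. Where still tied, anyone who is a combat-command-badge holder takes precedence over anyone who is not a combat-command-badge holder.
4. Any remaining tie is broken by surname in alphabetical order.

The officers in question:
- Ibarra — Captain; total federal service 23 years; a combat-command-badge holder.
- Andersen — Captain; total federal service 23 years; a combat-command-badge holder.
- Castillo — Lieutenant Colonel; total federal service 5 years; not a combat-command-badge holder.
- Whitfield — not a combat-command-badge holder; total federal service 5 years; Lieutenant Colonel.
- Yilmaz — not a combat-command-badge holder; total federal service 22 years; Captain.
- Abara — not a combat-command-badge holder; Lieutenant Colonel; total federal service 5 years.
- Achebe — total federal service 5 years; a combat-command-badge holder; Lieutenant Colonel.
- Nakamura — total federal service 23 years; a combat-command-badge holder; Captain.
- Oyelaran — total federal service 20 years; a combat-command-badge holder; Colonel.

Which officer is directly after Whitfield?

By grade: Oyelaran (Colonel); then Achebe, Abara, Castillo and Whitfield (Lieutenant Colonel); then Yilmaz, Andersen, Ibarra and Nakamura (Captain).
Achebe, Abara, Castillo and Whitfield all have total federal service 5 years, so the next rule applies.
Among Achebe, Abara, Castillo and Whitfield, a combat-command-badge holder before not a combat-command-badge holder: Achebe (a combat-command-badge holder) before Abara, Castillo and Whitfield (not a combat-command-badge holder).
Among Abara, Castillo and Whitfield, alphabetically by surname: Abara before Castillo before Whitfield.
Among Yilmaz, Andersen, Ibarra and Nakamura, by total federal service (lower first): Yilmaz (22 years) before Andersen, Ibarra and Nakamura (23 years).
Andersen, Ibarra and Nakamura are each a combat-command-badge holder, so the next rule applies.
Among Andersen, Ibarra and Nakamura, alphabetically by surname: Andersen before Ibarra before Nakamura.
Order: Oyelaran, Achebe, Abara, Castillo, Whitfield, Yilmaz, Andersen, Ibarra, Nakamura.

Yilmaz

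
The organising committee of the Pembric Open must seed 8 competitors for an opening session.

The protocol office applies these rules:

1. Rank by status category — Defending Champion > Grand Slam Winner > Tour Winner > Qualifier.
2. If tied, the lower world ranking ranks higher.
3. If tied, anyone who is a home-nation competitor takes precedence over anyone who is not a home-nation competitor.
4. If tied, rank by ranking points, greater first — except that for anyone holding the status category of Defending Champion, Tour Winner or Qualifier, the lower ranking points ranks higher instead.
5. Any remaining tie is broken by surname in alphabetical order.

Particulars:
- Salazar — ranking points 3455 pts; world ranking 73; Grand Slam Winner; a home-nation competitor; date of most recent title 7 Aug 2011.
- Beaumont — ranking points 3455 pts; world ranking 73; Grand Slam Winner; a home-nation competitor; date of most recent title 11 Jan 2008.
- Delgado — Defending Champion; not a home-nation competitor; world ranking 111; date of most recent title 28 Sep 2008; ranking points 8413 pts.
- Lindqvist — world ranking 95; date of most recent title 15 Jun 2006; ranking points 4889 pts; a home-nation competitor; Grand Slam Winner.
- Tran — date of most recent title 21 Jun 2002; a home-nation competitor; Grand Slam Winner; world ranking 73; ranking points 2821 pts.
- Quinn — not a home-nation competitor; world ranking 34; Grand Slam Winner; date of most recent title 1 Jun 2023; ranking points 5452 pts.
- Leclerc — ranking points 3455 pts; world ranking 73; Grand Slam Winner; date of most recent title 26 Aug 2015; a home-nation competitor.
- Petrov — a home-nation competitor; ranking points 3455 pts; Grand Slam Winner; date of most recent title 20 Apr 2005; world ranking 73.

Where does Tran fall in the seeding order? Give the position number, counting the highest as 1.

By status category: Delgado (Defending Champion); then Quinn, Beaumont, Leclerc, Petrov, Salazar, Tran and Lindqvist (Grand Slam Winner).
Among Quinn, Beaumont, Leclerc, Petrov, Salazar, Tran and Lindqvist, by world ranking (lower first): Quinn (34) before Beaumont, Leclerc, Petrov, Salazar and Tran (73) before Lindqvist (95).
Beaumont, Leclerc, Petrov, Salazar and Tran are each a home-nation competitor, so the next rule applies.
Among Beaumont, Leclerc, Petrov, Salazar and Tran, by ranking points (higher first): Beaumont, Leclerc, Petrov and Salazar (3455 pts) before Tran (2821 pts).
Among Beaumont, Leclerc, Petrov and Salazar, alphabetically by surname: Beaumont before Leclerc before Petrov before Salazar.
Order: Delgado, Quinn, Beaumont, Leclerc, Petrov, Salazar, Tran, Lindqvist. So position 7.

7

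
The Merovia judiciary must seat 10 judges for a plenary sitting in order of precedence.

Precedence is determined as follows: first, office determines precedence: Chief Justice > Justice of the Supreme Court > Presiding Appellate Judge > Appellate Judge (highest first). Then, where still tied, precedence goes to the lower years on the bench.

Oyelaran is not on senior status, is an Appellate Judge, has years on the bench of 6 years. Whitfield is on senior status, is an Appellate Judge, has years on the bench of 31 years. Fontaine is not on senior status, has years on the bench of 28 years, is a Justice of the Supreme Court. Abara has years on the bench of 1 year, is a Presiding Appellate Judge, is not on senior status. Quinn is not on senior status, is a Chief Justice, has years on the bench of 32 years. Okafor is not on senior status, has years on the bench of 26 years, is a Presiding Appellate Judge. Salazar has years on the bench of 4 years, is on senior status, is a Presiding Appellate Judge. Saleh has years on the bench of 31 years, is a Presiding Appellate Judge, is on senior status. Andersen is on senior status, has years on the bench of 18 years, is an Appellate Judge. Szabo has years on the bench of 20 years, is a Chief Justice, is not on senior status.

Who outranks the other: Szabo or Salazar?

Szabo

By office: Szabo and Quinn (Chief Justice); then Fontaine (Justice of the Supreme Court); then Abara, Salazar, Okafor and Saleh (Presiding Appellate Judge); then Oyelaran, Andersen and Whitfield (Appellate Judge).
Among Szabo and Quinn, by years on the bench (lower first): Szabo (20 years) before Quinn (32 years).
Among Abara, Salazar, Okafor and Saleh, by years on the bench (lower first): Abara (1 year) before Salazar (4 years) before Okafor (26 years) before Saleh (31 years).
Among Oyelaran, Andersen and Whitfield, by years on the bench (lower first): Oyelaran (6 years) before Andersen (18 years) before Whitfield (31 years).
So Szabo takes precedence.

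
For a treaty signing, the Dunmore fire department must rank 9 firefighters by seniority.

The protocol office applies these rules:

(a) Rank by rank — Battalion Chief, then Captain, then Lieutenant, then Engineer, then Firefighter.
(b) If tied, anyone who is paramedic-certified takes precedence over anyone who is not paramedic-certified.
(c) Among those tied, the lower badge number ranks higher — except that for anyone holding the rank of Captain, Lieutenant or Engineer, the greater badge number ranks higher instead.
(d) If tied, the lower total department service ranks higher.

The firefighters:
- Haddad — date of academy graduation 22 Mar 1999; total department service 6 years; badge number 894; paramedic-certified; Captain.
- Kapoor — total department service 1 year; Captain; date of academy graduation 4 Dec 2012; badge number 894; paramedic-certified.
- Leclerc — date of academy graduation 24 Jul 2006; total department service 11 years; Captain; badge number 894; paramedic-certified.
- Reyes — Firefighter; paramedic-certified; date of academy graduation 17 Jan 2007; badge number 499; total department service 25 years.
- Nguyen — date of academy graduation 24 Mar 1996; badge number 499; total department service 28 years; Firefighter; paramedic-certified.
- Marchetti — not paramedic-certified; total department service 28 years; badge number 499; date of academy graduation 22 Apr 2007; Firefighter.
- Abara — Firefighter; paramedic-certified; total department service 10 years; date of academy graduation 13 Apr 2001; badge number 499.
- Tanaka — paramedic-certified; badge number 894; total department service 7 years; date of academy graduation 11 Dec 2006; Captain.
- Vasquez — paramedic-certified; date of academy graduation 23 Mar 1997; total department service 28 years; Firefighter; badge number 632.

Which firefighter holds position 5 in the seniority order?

Abara

By rank: Kapoor, Haddad, Tanaka and Leclerc (Captain); then Abara, Reyes, Nguyen, Vasquez and Marchetti (Firefighter).
Kapoor, Haddad, Tanaka and Leclerc are each paramedic-certified, so the next rule applies.
Kapoor, Haddad, Tanaka and Leclerc all have badge number 894, so the next rule applies.
Among Kapoor, Haddad, Tanaka and Leclerc, by total department service (lower first): Kapoor (1 year) before Haddad (6 years) before Tanaka (7 years) before Leclerc (11 years).
Among Abara, Reyes, Nguyen, Vasquez and Marchetti, paramedic-certified before not paramedic-certified: Abara, Reyes, Nguyen and Vasquez (paramedic-certified) before Marchetti (not paramedic-certified).
Among Abara, Reyes, Nguyen and Vasquez, by badge number (lower first): Abara, Reyes and Nguyen (499) before Vasquez (632).
Among Abara, Reyes and Nguyen, by total department service (lower first): Abara (10 years) before Reyes (25 years) before Nguyen (28 years).
Order: Kapoor, Haddad, Tanaka, Leclerc, Abara, Reyes, Nguyen, Vasquez, Marchetti.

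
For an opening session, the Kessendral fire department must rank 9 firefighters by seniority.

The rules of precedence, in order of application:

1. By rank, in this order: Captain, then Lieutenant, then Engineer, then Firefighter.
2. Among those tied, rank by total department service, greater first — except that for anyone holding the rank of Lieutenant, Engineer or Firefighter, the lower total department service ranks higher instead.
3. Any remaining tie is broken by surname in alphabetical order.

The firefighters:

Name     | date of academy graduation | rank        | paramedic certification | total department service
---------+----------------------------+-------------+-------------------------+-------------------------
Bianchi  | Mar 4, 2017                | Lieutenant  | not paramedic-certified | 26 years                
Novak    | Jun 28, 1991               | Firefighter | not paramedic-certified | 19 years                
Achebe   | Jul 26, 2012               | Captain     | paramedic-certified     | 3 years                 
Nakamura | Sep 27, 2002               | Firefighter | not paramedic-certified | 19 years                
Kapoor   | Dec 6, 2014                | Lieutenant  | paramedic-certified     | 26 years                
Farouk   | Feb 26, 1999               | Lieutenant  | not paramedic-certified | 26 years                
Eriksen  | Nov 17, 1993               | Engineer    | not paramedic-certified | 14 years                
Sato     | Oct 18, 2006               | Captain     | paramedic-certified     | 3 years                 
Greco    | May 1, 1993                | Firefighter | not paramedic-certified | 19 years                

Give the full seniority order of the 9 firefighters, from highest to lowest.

Achebe, Sato, Bianchi, Farouk, Kapoor, Eriksen, Greco, Nakamura, Novak

By rank: Achebe and Sato (Captain); then Bianchi, Farouk and Kapoor (Lieutenant); then Eriksen (Engineer); then Greco, Nakamura and Novak (Firefighter).
Achebe and Sato both have total department service 3 years, so the next rule applies.
Among Achebe and Sato, alphabetically by surname: Achebe before Sato.
Bianchi, Farouk and Kapoor all have total department service 26 years, so the next rule applies.
Among Bianchi, Farouk and Kapoor, alphabetically by surname: Bianchi before Farouk before Kapoor.
Greco, Nakamura and Novak all have total department service 19 years, so the next rule applies.
Among Greco, Nakamura and Novak, alphabetically by surname: Greco before Nakamura before Novak.
Full order: Achebe, Sato, Bianchi, Farouk, Kapoor, Eriksen, Greco, Nakamura, Novak.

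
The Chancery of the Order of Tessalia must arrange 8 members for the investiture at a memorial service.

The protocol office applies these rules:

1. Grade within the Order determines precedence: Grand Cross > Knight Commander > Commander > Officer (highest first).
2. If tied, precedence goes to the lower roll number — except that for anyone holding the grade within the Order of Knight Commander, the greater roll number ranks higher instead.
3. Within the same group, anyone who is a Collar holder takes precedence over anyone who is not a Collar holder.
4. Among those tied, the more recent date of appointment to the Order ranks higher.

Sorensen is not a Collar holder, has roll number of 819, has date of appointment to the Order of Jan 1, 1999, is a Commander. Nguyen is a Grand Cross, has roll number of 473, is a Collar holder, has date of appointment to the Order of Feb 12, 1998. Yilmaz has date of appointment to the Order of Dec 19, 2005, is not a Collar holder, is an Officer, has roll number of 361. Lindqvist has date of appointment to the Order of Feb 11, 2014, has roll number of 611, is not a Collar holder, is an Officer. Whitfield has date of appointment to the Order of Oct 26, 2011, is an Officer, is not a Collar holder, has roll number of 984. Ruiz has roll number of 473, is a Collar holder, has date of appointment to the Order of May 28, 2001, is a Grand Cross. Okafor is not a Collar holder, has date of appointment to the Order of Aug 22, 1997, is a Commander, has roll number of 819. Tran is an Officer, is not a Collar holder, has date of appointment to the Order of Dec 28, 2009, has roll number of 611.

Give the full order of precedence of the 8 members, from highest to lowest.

Ruiz, Nguyen, Sorensen, Okafor, Yilmaz, Lindqvist, Tran, Whitfield

By grade within the Order: Ruiz and Nguyen (Grand Cross); then Sorensen and Okafor (Commander); then Yilmaz, Lindqvist, Tran and Whitfield (Officer).
Ruiz and Nguyen both have roll number 473, so the next rule applies.
Ruiz and Nguyen are each a Collar holder, so the next rule applies.
Among Ruiz and Nguyen, by date of appointment to the Order (later first): Ruiz (May 28, 2001) before Nguyen (Feb 12, 1998).
Sorensen and Okafor both have roll number 819, so the next rule applies.
Sorensen and Okafor are each not a Collar holder, so the next rule applies.
Among Sorensen and Okafor, by date of appointment to the Order (later first): Sorensen (Jan 1, 1999) before Okafor (Aug 22, 1997).
Among Yilmaz, Lindqvist, Tran and Whitfield, by roll number (lower first): Yilmaz (361) before Lindqvist and Tran (611) before Whitfield (984).
Lindqvist and Tran are each not a Collar holder, so the next rule applies.
Among Lindqvist and Tran, by date of appointment to the Order (later first): Lindqvist (Feb 11, 2014) before Tran (Dec 28, 2009).
Full order: Ruiz, Nguyen, Sorensen, Okafor, Yilmaz, Lindqvist, Tran, Whitfield.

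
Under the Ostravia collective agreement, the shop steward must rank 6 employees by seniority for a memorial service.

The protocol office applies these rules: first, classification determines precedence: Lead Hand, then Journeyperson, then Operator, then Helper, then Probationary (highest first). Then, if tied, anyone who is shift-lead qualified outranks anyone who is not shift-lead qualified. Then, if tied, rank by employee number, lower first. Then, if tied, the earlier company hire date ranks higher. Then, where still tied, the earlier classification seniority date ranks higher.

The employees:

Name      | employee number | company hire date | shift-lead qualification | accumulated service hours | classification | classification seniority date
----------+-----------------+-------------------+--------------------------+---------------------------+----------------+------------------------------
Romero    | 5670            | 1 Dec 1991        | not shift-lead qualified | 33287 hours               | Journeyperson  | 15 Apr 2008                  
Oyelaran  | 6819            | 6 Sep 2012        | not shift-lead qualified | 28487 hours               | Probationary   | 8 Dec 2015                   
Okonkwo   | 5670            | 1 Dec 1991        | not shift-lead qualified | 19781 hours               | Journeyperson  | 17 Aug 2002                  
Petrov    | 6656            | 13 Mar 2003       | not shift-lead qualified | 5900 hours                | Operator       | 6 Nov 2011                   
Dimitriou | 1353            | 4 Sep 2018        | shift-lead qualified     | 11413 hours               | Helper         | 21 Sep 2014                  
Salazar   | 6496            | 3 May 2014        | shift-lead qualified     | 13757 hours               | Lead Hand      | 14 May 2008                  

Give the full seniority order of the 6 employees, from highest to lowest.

Salazar, Okonkwo, Romero, Petrov, Dimitriou, Oyelaran

By classification: Salazar (Lead Hand); then Okonkwo and Romero (Journeyperson); then Petrov (Operator); then Dimitriou (Helper); then Oyelaran (Probationary).
Okonkwo and Romero are each not shift-lead qualified, so the next rule applies.
Okonkwo and Romero both have employee number 5670, so the next rule applies.
Okonkwo and Romero both have company hire date 1 Dec 1991, so the next rule applies.
Among Okonkwo and Romero, by classification seniority date (earlier first): Okonkwo (17 Aug 2002) before Romero (15 Apr 2008).
Full order: Salazar, Okonkwo, Romero, Petrov, Dimitriou, Oyelaran.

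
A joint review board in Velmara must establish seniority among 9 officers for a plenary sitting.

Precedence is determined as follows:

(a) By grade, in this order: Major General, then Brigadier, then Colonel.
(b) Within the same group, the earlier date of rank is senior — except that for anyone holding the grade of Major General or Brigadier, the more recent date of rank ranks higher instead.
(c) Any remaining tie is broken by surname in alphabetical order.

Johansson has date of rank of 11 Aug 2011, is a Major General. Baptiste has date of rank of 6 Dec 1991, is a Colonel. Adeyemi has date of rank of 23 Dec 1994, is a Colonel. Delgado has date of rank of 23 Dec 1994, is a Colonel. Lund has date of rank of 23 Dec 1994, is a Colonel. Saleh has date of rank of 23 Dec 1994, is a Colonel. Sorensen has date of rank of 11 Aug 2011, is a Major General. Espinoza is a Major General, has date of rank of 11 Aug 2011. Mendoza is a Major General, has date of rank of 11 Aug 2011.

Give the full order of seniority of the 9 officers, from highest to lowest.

By grade: Espinoza, Johansson, Mendoza and Sorensen (Major General); then Baptiste, Adeyemi, Delgado, Lund and Saleh (Colonel).
Espinoza, Johansson, Mendoza and Sorensen all have date of rank 11 Aug 2011, so the next rule applies.
Among Espinoza, Johansson, Mendoza and Sorensen, alphabetically by surname: Espinoza before Johansson before Mendoza before Sorensen.
Among Baptiste, Adeyemi, Delgado, Lund and Saleh, by date of rank (earlier first): Baptiste (6 Dec 1991) before Adeyemi, Delgado, Lund and Saleh (23 Dec 1994).
Among Adeyemi, Delgado, Lund and Saleh, alphabetically by surname: Adeyemi before Delgado before Lund before Saleh.
Full order: Espinoza, Johansson, Mendoza, Sorensen, Baptiste, Adeyemi, Delgado, Lund, Saleh.

Espinoza, Johansson, Mendoza, Sorensen, Baptiste, Adeyemi, Delgado, Lund, Saleh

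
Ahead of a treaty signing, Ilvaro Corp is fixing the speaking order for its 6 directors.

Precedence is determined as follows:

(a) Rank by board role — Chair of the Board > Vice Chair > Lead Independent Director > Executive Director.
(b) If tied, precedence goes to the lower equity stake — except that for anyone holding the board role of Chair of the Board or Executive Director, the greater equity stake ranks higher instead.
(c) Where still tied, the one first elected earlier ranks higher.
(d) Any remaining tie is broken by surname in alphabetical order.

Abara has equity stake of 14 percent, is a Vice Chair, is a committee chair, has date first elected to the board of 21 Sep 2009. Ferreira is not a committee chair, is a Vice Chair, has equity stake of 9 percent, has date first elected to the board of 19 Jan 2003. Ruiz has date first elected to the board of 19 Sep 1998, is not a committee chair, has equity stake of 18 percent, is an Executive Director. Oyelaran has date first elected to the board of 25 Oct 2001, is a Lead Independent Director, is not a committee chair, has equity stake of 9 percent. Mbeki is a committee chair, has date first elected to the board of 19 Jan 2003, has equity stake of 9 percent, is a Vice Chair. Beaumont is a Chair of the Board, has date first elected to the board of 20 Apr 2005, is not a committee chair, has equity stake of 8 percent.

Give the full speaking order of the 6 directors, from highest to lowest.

By board role: Beaumont (Chair of the Board); then Ferreira, Mbeki and Abara (Vice Chair); then Oyelaran (Lead Independent Director); then Ruiz (Executive Director).
Among Ferreira, Mbeki and Abara, by equity stake (lower first): Ferreira and Mbeki (9 percent) before Abara (14 percent).
Ferreira and Mbeki both have date first elected to the board 19 Jan 2003, so the next rule applies.
Among Ferreira and Mbeki, alphabetically by surname: Ferreira before Mbeki.
Full order: Beaumont, Ferreira, Mbeki, Abara, Oyelaran, Ruiz.

Beaumont, Ferreira, Mbeki, Abara, Oyelaran, Ruiz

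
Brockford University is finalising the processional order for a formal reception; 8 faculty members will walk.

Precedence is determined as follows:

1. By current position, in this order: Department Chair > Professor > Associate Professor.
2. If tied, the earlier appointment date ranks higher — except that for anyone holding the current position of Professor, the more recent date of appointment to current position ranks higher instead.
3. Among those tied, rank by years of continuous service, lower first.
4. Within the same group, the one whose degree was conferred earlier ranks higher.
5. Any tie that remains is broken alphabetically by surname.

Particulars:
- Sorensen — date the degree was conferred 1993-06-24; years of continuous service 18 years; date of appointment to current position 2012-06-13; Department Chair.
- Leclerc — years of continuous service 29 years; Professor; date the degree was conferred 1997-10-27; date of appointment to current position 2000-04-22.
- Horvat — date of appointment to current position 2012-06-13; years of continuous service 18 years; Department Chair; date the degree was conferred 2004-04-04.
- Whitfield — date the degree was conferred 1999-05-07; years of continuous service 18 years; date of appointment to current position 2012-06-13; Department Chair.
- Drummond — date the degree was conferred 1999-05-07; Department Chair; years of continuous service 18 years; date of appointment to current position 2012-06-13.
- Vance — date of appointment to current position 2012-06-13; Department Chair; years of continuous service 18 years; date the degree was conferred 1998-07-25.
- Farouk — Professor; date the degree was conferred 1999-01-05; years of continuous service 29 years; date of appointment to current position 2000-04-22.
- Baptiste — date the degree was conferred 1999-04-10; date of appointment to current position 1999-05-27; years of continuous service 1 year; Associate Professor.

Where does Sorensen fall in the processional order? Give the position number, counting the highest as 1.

1

By current position: Sorensen, Vance, Drummond, Whitfield and Horvat (Department Chair); then Leclerc and Farouk (Professor); then Baptiste (Associate Professor).
Sorensen, Vance, Drummond, Whitfield and Horvat all have date of appointment to current position 2012-06-13, so the next rule applies.
Sorensen, Vance, Drummond, Whitfield and Horvat all have years of continuous service 18 years, so the next rule applies.
Among Sorensen, Vance, Drummond, Whitfield and Horvat, by date the degree was conferred (earlier first): Sorensen (1993-06-24) before Vance (1998-07-25) before Drummond and Whitfield (1999-05-07) before Horvat (2004-04-04).
Among Drummond and Whitfield, alphabetically by surname: Drummond before Whitfield.
Leclerc and Farouk both have date of appointment to current position 2000-04-22, so the next rule applies.
Leclerc and Farouk both have years of continuous service 29 years, so the next rule applies.
Among Leclerc and Farouk, by date the degree was conferred (earlier first): Leclerc (1997-10-27) before Farouk (1999-01-05).
Order: Sorensen, Vance, Drummond, Whitfield, Horvat, Leclerc, Farouk, Baptiste. So position 1.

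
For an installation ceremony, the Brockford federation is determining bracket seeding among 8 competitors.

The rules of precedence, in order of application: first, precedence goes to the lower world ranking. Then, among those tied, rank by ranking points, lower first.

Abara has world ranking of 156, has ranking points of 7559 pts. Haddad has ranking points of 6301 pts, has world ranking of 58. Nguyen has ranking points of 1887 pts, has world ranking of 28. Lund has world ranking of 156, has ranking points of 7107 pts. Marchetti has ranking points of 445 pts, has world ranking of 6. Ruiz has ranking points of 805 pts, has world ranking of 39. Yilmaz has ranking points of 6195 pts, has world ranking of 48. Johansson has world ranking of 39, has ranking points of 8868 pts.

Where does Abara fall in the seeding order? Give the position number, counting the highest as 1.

By world ranking (lower first): Marchetti (6); then Nguyen (28); then Ruiz and Johansson (both 39); then Yilmaz (48); then Haddad (58); then Lund and Abara (both 156).
Among Ruiz and Johansson, by ranking points (lower first): Ruiz (805 pts) before Johansson (8868 pts).
Among Lund and Abara, by ranking points (lower first): Lund (7107 pts) before Abara (7559 pts).
Order: Marchetti, Nguyen, Ruiz, Johansson, Yilmaz, Haddad, Lund, Abara. So position 8.

8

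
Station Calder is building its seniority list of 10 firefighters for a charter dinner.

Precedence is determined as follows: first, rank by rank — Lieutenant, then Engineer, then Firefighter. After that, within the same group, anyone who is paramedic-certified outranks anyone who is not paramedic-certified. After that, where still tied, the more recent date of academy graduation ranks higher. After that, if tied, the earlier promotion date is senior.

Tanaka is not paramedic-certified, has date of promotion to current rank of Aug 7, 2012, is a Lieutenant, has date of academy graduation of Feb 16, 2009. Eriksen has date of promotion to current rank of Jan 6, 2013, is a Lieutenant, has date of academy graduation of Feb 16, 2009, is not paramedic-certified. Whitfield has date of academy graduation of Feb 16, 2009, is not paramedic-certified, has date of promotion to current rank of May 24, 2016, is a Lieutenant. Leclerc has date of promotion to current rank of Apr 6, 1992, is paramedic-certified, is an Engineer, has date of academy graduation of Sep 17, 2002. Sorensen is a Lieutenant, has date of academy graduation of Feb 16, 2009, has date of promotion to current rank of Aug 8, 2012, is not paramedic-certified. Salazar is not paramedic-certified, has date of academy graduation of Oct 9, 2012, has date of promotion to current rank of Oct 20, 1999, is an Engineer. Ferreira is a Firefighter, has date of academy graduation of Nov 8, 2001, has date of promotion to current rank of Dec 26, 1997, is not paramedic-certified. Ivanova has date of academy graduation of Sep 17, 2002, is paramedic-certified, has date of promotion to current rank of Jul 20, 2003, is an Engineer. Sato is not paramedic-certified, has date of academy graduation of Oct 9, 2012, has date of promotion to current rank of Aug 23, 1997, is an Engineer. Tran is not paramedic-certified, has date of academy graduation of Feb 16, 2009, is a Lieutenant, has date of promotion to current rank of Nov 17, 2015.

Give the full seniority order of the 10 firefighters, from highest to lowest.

By rank: Tanaka, Sorensen, Eriksen, Tran and Whitfield (Lieutenant); then Leclerc, Ivanova, Sato and Salazar (Engineer); then Ferreira (Firefighter).
Tanaka, Sorensen, Eriksen, Tran and Whitfield are each not paramedic-certified, so the next rule applies.
Tanaka, Sorensen, Eriksen, Tran and Whitfield all have date of academy graduation Feb 16, 2009, so the next rule applies.
Among Tanaka, Sorensen, Eriksen, Tran and Whitfield, by date of promotion to current rank (earlier first): Tanaka (Aug 7, 2012) before Sorensen (Aug 8, 2012) before Eriksen (Jan 6, 2013) before Tran (Nov 17, 2015) before Whitfield (May 24, 2016).
Among Leclerc, Ivanova, Sato and Salazar, paramedic-certified before not paramedic-certified: Leclerc and Ivanova (paramedic-certified) before Sato and Salazar (not paramedic-certified).
Leclerc and Ivanova both have date of academy graduation Sep 17, 2002, so the next rule applies.
Among Leclerc and Ivanova, by date of promotion to current rank (earlier first): Leclerc (Apr 6, 1992) before Ivanova (Jul 20, 2003).
Sato and Salazar both have date of academy graduation Oct 9, 2012, so the next rule applies.
Among Sato and Salazar, by date of promotion to current rank (earlier first): Sato (Aug 23, 1997) before Salazar (Oct 20, 1999).
Full order: Tanaka, Sorensen, Eriksen, Tran, Whitfield, Leclerc, Ivanova, Sato, Salazar, Ferreira.

Tanaka, Sorensen, Eriksen, Tran, Whitfield, Leclerc, Ivanova, Sato, Salazar, Ferreira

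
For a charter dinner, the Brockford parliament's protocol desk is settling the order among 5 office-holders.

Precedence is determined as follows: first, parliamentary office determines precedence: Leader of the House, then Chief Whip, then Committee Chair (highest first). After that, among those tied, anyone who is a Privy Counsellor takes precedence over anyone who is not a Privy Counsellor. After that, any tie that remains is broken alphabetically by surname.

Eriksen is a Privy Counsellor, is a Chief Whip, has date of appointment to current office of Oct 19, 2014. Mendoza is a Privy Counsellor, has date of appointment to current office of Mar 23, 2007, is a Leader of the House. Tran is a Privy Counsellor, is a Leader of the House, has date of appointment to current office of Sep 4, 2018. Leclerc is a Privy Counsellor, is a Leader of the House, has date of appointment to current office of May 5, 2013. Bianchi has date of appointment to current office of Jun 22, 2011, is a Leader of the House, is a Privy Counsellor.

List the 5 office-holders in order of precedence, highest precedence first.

By parliamentary office: Bianchi, Leclerc, Mendoza and Tran (Leader of the House); then Eriksen (Chief Whip).
Bianchi, Leclerc, Mendoza and Tran are each a Privy Counsellor, so the next rule applies.
Among Bianchi, Leclerc, Mendoza and Tran, alphabetically by surname: Bianchi before Leclerc before Mendoza before Tran.
Full order: Bianchi, Leclerc, Mendoza, Tran, Eriksen.

Bianchi, Leclerc, Mendoza, Tran, Eriksen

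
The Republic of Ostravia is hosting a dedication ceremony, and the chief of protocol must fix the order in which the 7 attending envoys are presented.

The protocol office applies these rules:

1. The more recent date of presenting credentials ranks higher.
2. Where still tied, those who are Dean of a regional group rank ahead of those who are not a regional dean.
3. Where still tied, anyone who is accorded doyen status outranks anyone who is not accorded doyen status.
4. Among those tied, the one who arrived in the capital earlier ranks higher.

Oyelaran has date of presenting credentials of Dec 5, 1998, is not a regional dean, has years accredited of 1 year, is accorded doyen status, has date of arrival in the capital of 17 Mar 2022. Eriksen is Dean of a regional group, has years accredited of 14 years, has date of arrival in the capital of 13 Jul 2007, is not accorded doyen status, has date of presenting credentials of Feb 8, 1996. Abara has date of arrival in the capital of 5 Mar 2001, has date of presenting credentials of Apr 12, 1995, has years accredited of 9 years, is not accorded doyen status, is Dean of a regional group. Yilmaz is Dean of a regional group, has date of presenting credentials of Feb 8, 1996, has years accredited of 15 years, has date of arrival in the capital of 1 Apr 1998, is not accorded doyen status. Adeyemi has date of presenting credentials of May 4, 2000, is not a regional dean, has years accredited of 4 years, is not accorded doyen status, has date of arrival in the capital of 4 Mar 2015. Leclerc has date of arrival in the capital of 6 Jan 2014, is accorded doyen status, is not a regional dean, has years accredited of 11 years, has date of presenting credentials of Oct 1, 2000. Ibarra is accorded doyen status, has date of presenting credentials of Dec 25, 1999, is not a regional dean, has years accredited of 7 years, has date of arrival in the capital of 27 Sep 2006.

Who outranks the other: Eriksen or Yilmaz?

Yilmaz

By date of presenting credentials (later first): Leclerc (Oct 1, 2000); then Adeyemi (May 4, 2000); then Ibarra (Dec 25, 1999); then Oyelaran (Dec 5, 1998); then Yilmaz and Eriksen (both Feb 8, 1996); then Abara (Apr 12, 1995).
Yilmaz and Eriksen are each Dean of a regional group, so the next rule applies.
Yilmaz and Eriksen are each not accorded doyen status, so the next rule applies.
Among Yilmaz and Eriksen, by date of arrival in the capital (earlier first): Yilmaz (1 Apr 1998) before Eriksen (13 Jul 2007).
So Yilmaz takes precedence.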